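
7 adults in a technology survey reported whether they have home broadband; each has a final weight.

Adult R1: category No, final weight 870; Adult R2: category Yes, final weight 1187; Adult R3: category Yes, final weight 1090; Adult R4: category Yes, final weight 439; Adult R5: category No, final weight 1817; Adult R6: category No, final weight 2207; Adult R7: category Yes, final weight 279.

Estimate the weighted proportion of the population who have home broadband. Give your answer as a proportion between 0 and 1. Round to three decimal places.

0.380

Sum of weights for 'Yes' = 1187 + 1090 + 439 + 279 = 2995
Total weight = 870 + 1187 + 1090 + 439 + 1817 + 2207 + 279 = 7889
Weighted proportion = 2995 / 7889 = 0.37964254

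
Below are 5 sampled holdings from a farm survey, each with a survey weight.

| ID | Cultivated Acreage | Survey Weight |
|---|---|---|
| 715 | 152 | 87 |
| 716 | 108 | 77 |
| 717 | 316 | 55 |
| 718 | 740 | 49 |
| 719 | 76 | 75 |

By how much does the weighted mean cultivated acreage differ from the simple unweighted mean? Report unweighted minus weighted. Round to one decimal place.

Unweighted sum = 152 + 108 + 316 + 740 + 76 = 1392
Unweighted mean = 1392 / 5 = 278.4
Weighted sum = 152×87 + 108×77 + 316×55 + 740×49 + 76×75
  = 13224 + 8316 + 17380 + 36260 + 5700 = 80880
Sum of weights = 87 + 77 + 55 + 49 + 75 = 343
Weighted mean = 80880 / 343 = 235.80175
Difference (unweighted minus weighted) = 42.598251

42.6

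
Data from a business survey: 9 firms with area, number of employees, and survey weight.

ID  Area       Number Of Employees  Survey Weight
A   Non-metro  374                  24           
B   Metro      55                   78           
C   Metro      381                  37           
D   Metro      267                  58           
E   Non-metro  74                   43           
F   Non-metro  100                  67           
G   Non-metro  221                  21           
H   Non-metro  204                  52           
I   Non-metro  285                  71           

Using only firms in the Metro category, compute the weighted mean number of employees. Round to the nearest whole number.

196

Metro rows: B, C, D
Weighted sum = 55×78 + 381×37 + 267×58
  = 4290 + 14097 + 15486 = 33873
Sum of weights = 78 + 37 + 58 = 173
Weighted mean = 33873 / 173 = 195.79769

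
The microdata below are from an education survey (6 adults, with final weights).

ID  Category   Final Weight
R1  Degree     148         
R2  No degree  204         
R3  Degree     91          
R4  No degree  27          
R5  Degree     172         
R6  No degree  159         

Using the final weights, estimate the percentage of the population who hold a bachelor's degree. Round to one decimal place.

51.3

Sum of weights for 'Degree' = 148 + 91 + 172 = 411
Total weight = 148 + 204 + 91 + 27 + 172 + 159 = 801
Weighted proportion = 411 / 801 = 0.51310861 → 51.310861%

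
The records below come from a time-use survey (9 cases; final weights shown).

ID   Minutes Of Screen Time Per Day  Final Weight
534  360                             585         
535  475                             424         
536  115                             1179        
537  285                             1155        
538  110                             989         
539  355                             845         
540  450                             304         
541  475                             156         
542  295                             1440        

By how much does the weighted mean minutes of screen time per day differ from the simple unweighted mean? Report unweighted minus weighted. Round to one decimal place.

53.0

Unweighted sum = 360 + 475 + 115 + 285 + 110 + 355 + 450 + 475 + 295 = 2920
Unweighted mean = 2920 / 9 = 324.44444
Weighted sum = 1921225
Sum of weights = 585 + 424 + 1179 + 1155 + 989 + 845 + 304 + 156 + 1440 = 7077
Weighted mean = 1921225 / 7077 = 271.47449
Difference (unweighted minus weighted) = 52.96995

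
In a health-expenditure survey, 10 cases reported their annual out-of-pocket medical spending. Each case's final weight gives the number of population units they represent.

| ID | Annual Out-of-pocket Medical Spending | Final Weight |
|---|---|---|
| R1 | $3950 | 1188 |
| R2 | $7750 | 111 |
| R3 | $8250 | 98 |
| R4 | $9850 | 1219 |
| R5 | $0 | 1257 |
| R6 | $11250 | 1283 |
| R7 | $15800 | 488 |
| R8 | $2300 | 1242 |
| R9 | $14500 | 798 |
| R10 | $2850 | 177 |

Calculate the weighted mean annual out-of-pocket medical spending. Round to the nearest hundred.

7100

Weighted sum = 3950×1188 + 7750×111 + 8250×98 + 9850×1219 + 0×1257 + 11250×1283 + 15800×488 + 2300×1242 + 14500×798 + 2850×177
  = 4692600 + 860250 + 808500 + 12007150 + 0 + 14433750 + 7710400 + 2856600 + 11571000 + 504450 = 55444700
Sum of weights = 1188 + 111 + 98 + 1219 + 1257 + 1283 + 488 + 1242 + 798 + 177 = 7861
Weighted mean = 55444700 / 7861 = 7053.1357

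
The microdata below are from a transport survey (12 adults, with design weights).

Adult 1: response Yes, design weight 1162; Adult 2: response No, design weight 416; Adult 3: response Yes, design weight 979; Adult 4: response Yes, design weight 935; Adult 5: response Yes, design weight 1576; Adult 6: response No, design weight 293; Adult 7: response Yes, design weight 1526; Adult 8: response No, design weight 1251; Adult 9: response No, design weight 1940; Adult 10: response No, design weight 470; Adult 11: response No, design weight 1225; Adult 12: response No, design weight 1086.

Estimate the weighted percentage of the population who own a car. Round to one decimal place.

48.0

Sum of weights for 'Yes' = 1162 + 979 + 935 + 1576 + 1526 = 6178
Total weight = 1162 + 416 + 979 + 935 + 1576 + 293 + 1526 + 1251 + 1940 + 470 + 1225 + 1086 = 12859
Weighted proportion = 6178 / 12859 = 0.48044171 → 48.044171%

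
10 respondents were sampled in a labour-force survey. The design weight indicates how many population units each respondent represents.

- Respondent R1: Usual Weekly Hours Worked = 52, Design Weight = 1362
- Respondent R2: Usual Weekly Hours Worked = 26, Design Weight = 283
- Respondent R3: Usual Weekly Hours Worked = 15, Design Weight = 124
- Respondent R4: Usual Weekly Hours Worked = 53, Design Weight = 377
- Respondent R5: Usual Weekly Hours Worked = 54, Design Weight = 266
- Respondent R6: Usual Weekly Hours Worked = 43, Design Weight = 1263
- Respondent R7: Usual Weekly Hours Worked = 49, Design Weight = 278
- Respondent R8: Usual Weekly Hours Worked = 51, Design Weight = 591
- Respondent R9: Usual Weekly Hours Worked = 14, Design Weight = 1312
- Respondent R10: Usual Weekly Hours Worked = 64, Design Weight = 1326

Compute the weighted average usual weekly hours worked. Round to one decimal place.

Weighted sum = 52×1362 + 26×283 + 15×124 + 53×377 + 54×266 + 43×1263 + 49×278 + 51×591 + 14×1312 + 64×1326
  = 70824 + 7358 + 1860 + 19981 + 14364 + 54309 + 13622 + 30141 + 18368 + 84864 = 315691
Sum of weights = 1362 + 283 + 124 + 377 + 266 + 1263 + 278 + 591 + 1312 + 1326 = 7182
Weighted mean = 315691 / 7182 = 43.955862

44.0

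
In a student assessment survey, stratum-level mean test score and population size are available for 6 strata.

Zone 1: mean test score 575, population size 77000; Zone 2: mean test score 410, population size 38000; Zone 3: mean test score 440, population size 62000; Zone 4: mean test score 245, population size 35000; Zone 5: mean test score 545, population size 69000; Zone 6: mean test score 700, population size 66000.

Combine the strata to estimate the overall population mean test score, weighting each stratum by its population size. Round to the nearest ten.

520

Σ Nₕ·x̄ₕ = 179515000
Σ Nₕ = 77000 + 38000 + 62000 + 35000 + 69000 + 66000 = 347000
Overall mean = 179515000 / 347000 = 517.33429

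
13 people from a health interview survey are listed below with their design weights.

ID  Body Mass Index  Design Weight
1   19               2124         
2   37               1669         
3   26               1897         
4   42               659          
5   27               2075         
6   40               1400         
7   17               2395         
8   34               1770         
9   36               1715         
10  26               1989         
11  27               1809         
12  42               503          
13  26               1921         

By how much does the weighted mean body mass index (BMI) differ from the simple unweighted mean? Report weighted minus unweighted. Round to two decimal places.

-2.17

Unweighted sum = 399
Unweighted mean = 399 / 13 = 30.692308
Weighted sum = 625398
Sum of weights = 21926
Weighted mean = 625398 / 21926 = 28.523123
Difference (weighted minus unweighted) = -2.1691845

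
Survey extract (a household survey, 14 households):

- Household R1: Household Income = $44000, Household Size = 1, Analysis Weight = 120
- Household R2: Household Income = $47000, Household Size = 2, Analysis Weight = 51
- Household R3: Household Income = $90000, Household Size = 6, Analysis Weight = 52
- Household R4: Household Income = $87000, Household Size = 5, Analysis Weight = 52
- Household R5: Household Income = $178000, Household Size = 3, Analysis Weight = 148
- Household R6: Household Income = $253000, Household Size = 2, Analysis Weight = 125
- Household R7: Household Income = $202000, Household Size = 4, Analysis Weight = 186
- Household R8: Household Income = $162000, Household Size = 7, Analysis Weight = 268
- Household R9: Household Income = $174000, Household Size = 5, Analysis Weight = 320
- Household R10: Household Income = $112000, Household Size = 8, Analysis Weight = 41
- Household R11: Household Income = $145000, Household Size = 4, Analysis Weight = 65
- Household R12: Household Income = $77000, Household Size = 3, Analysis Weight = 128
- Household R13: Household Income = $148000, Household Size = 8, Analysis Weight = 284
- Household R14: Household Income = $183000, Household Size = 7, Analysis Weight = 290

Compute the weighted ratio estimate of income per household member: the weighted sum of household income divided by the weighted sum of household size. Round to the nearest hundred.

Σ wᵢ·y = 330493000
Σ wᵢ·x = 10982
Ratio = 330493000 / 10982 = 30094.063

30100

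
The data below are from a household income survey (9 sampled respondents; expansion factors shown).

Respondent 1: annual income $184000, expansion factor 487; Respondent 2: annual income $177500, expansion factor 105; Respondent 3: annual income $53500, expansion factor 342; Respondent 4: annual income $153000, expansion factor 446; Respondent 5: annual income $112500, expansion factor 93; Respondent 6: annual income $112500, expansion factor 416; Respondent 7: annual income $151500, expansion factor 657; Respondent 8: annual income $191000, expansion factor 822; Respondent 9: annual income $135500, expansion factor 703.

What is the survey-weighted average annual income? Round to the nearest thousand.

148000

Weighted sum = 184000×487 + 177500×105 + 53500×342 + 153000×446 + 112500×93 + 112500×416 + 151500×657 + 191000×822 + 135500×703
  = 603837000
Sum of weights = 487 + 105 + 342 + 446 + 93 + 416 + 657 + 822 + 703 = 4071
Weighted mean = 603837000 / 4071 = 148326.46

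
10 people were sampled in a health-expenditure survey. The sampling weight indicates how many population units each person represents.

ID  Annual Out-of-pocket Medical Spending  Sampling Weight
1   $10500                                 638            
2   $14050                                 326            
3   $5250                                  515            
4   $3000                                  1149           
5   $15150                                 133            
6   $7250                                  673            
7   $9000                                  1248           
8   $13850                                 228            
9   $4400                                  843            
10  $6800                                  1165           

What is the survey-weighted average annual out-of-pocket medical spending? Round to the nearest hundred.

7300

Weighted sum = 10500×638 + 14050×326 + 5250×515 + 3000×1149 + 15150×133 + 7250×673 + 9000×1248 + 13850×228 + 4400×843 + 6800×1165
  = 50345250
Sum of weights = 638 + 326 + 515 + 1149 + 133 + 673 + 1248 + 228 + 843 + 1165 = 6918
Weighted mean = 50345250 / 6918 = 7277.4284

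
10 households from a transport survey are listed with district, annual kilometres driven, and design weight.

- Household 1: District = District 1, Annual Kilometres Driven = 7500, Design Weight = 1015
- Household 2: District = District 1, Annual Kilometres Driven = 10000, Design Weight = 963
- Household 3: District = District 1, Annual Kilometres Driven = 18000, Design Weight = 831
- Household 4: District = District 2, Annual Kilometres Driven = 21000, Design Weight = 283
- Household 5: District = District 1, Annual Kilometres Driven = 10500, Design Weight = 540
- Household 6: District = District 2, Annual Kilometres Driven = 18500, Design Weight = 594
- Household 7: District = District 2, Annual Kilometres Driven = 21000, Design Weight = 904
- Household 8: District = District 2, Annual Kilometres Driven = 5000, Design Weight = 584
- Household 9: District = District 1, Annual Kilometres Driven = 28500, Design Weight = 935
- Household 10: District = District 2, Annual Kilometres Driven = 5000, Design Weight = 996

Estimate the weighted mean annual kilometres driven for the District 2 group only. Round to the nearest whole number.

District 2 rows: 4, 6, 7, 8, 10
Weighted sum = 21000×283 + 18500×594 + 21000×904 + 5000×584 + 5000×996
  = 5943000 + 10989000 + 18984000 + 2920000 + 4980000 = 43816000
Sum of weights = 283 + 594 + 904 + 584 + 996 = 3361
Weighted mean = 43816000 / 3361 = 13036.596

13037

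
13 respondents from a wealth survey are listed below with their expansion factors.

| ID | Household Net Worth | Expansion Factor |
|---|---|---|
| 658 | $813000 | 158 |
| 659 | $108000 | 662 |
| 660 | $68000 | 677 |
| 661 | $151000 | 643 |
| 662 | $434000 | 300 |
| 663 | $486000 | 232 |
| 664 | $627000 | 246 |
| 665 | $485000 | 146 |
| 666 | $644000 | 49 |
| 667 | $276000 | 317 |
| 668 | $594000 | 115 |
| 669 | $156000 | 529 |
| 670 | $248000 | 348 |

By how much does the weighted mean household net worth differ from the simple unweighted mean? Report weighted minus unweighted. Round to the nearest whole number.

Unweighted sum = 5090000
Unweighted mean = 5090000 / 13 = 391538.46
Weighted sum = 1167269000
Sum of weights = 4422
Weighted mean = 1167269000 / 4422 = 263968.57
Difference (weighted minus unweighted) = -127569.9

-127570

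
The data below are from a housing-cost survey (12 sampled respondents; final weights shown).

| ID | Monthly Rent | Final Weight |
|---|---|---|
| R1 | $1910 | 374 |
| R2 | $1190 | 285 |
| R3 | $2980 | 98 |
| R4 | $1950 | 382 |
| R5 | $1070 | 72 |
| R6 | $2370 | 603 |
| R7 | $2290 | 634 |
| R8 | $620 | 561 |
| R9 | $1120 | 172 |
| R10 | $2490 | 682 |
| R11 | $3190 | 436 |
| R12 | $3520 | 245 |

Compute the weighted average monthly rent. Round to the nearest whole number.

Weighted sum = 1910×374 + 1190×285 + 2980×98 + 1950×382 + 1070×72 + 2370×603 + 2290×634 + 620×561 + 1120×172 + 2490×682 + 3190×436 + 3520×245
  = 714340 + 339150 + 292040 + 744900 + 77040 + 1429110 + 1451860 + 347820 + 192640 + 1698180 + 1390840 + 862400 = 9540320
Sum of weights = 374 + 285 + 98 + 382 + 72 + 603 + 634 + 561 + 172 + 682 + 436 + 245 = 4544
Weighted mean = 9540320 / 4544 = 2099.5423

2100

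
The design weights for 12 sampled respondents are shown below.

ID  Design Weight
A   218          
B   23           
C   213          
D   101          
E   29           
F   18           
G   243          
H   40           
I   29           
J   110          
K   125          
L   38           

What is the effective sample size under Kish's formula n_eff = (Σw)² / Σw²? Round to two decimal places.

Σ wᵢ = 218 + 23 + 213 + 101 + 29 + 18 + 243 + 40 + 29 + 110 + 125 + 38 = 1187
Σ wᵢ² = 195447
n_eff = 1187² / 195447 = 1408969 / 195447 = 7.2089569

7.21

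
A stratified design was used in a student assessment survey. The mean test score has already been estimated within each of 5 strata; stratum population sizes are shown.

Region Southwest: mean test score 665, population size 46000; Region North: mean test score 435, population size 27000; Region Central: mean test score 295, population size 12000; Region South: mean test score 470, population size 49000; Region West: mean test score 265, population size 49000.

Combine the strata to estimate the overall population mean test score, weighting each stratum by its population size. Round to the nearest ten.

Σ Nₕ·x̄ₕ = 665×46000 + 435×27000 + 295×12000 + 470×49000 + 265×49000
  = 81890000
Σ Nₕ = 46000 + 27000 + 12000 + 49000 + 49000 = 183000
Overall mean = 81890000 / 183000 = 447.48634

450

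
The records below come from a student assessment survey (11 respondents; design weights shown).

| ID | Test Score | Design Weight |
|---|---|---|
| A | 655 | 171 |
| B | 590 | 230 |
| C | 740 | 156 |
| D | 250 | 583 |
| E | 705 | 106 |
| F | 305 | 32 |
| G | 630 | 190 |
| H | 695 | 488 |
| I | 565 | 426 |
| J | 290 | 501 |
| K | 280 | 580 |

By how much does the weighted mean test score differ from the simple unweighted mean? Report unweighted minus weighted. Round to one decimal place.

56.4

Unweighted sum = 655 + 590 + 740 + 250 + 705 + 305 + 630 + 695 + 565 + 290 + 280 = 5705
Unweighted mean = 5705 / 11 = 518.63636
Weighted sum = 1600625
Sum of weights = 171 + 230 + 156 + 583 + 106 + 32 + 190 + 488 + 426 + 501 + 580 = 3463
Weighted mean = 1600625 / 3463 = 462.20762
Difference (unweighted minus weighted) = 56.42874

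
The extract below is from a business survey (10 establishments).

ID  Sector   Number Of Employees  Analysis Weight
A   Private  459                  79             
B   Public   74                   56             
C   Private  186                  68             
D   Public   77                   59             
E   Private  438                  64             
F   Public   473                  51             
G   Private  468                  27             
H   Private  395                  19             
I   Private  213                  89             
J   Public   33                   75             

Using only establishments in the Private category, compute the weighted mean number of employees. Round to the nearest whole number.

Private rows: A, C, E, G, H, I
Weighted sum = 459×79 + 186×68 + 438×64 + 468×27 + 395×19 + 213×89
  = 36261 + 12648 + 28032 + 12636 + 7505 + 18957 = 116039
Sum of weights = 79 + 68 + 64 + 27 + 19 + 89 = 346
Weighted mean = 116039 / 346 = 335.37283

335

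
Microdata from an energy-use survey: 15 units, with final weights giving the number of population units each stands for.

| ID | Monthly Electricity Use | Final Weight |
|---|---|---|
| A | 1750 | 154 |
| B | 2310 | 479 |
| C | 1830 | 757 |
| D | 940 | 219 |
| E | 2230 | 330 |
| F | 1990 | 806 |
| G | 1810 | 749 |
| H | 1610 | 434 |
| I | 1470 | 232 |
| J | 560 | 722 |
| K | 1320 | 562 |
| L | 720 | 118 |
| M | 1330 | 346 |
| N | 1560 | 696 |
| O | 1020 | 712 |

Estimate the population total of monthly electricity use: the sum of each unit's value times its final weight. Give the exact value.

11205770

Weighted total = 11205770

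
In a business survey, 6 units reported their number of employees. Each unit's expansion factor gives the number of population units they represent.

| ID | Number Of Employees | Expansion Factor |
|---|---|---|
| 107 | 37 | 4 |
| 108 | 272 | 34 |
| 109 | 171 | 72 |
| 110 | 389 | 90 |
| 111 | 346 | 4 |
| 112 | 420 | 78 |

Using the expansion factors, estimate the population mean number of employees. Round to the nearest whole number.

Weighted sum = 37×4 + 272×34 + 171×72 + 389×90 + 346×4 + 420×78
  = 90862
Sum of weights = 282
Weighted mean = 90862 / 282 = 322.20567

322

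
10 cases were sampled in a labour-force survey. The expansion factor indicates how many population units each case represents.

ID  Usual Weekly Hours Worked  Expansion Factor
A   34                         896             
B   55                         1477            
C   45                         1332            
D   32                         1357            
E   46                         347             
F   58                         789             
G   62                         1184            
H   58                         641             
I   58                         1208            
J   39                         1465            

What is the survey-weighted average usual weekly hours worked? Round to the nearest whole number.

48

Weighted sum = 34×896 + 55×1477 + 45×1332 + 32×1357 + 46×347 + 58×789 + 62×1184 + 58×641 + 58×1208 + 39×1465
  = 514572
Sum of weights = 896 + 1477 + 1332 + 1357 + 347 + 789 + 1184 + 641 + 1208 + 1465 = 10696
Weighted mean = 514572 / 10696 = 48.108826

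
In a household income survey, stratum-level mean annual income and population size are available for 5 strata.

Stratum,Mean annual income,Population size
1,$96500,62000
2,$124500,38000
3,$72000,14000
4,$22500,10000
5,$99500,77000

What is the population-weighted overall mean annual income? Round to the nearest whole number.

Σ Nₕ·x̄ₕ = 96500×62000 + 124500×38000 + 72000×14000 + 22500×10000 + 99500×77000
  = 5983000000 + 4731000000 + 1008000000 + 225000000 + 7661500000 = 19608500000
Σ Nₕ = 62000 + 38000 + 14000 + 10000 + 77000 = 201000
Overall mean = 19608500000 / 201000 = 97554.726

97555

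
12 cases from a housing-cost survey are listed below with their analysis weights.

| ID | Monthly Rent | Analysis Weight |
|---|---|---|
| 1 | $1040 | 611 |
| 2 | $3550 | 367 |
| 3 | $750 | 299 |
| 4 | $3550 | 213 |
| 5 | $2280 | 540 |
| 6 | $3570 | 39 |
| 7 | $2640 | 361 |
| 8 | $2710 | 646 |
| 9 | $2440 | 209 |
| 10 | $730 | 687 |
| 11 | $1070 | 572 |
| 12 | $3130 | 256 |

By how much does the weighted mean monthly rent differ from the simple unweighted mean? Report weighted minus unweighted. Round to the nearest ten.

-330

Unweighted sum = 1040 + 3550 + 750 + 3550 + 2280 + 3570 + 2640 + 2710 + 2440 + 730 + 1070 + 3130 = 27460
Unweighted mean = 27460 / 12 = 2288.3333
Weighted sum = 1040×611 + 3550×367 + 750×299 + 3550×213 + 2280×540 + 3570×39 + 2640×361 + 2710×646 + 2440×209 + 730×687 + 1070×572 + 3130×256
  = 9417610
Sum of weights = 4800
Weighted mean = 9417610 / 4800 = 1962.0021
Difference (weighted minus unweighted) = -326.33125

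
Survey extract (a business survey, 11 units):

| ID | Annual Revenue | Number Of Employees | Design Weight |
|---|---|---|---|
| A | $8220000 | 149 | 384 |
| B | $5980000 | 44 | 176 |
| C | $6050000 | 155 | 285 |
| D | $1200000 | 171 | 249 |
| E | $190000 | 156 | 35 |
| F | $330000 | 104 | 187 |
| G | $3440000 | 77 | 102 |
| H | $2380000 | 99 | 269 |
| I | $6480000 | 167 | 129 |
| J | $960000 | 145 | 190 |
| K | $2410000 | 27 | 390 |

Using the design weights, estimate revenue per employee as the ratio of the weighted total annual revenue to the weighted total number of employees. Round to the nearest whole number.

Σ wᵢ·y = 8220000×384 + 5980000×176 + 6050000×285 + 1200000×249 + 190000×35 + 330000×187 + 3440000×102 + 2380000×269 + 6480000×129 + 960000×190 + 2410000×390
  = 9249690000
Σ wᵢ·x = 270730
Ratio = 9249690000 / 270730 = 34165.737

34166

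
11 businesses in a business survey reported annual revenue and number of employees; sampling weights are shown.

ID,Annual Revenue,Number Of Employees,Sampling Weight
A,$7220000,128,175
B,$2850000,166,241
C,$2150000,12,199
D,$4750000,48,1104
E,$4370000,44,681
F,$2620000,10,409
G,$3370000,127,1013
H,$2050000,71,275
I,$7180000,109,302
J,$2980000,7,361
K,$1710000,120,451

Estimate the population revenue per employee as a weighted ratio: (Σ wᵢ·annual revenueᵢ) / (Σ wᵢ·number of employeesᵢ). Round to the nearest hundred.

50500

Σ wᵢ·y = 7220000×175 + 2850000×241 + 2150000×199 + 4750000×1104 + 4370000×681 + 2620000×409 + 3370000×1013 + 2050000×275 + 7180000×302 + 2980000×361 + 1710000×451
  = 1263500000 + 686850000 + 427850000 + 5244000000 + 2975970000 + 1071580000 + 3413810000 + 563750000 + 2168360000 + 1075780000 + 771210000 = 19662660000
Σ wᵢ·x = 128×175 + 166×241 + 12×199 + 48×1104 + 44×681 + 10×409 + 127×1013 + 71×275 + 109×302 + 7×361 + 120×451
  = 22400 + 40006 + 2388 + 52992 + 29964 + 4090 + 128651 + 19525 + 32918 + 2527 + 54120 = 389581
Ratio = 19662660000 / 389581 = 50471.301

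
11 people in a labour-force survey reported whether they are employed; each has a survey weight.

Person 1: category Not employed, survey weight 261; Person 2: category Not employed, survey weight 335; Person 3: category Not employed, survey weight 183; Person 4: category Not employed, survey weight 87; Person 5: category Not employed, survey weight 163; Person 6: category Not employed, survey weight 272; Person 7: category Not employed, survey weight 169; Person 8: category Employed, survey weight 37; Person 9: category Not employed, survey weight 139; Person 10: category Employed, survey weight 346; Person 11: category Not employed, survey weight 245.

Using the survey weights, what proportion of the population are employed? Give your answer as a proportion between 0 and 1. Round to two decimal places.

Sum of weights for 'Employed' = 37 + 346 = 383
Total weight = 261 + 335 + 183 + 87 + 163 + 272 + 169 + 37 + 139 + 346 + 245 = 2237
Weighted proportion = 383 / 2237 = 0.17121144

0.17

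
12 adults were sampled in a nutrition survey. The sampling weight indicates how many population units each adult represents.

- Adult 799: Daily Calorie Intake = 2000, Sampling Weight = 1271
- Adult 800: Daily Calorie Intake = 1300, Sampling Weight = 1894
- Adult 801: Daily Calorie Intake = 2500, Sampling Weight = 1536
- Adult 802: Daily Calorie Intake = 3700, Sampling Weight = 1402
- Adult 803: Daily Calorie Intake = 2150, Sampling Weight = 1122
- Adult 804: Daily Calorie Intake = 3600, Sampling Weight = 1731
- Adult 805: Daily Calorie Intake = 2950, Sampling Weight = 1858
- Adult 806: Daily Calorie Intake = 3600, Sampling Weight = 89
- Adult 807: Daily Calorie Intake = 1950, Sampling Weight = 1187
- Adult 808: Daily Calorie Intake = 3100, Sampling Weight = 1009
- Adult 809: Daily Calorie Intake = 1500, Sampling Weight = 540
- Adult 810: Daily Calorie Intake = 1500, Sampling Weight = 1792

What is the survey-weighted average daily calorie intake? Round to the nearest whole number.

2425

Weighted sum = 2000×1271 + 1300×1894 + 2500×1536 + 3700×1402 + 2150×1122 + 3600×1731 + 2950×1858 + 3600×89 + 1950×1187 + 3100×1009 + 1500×540 + 1500×1792
  = 37417550
Sum of weights = 1271 + 1894 + 1536 + 1402 + 1122 + 1731 + 1858 + 89 + 1187 + 1009 + 540 + 1792 = 15431
Weighted mean = 37417550 / 15431 = 2424.8299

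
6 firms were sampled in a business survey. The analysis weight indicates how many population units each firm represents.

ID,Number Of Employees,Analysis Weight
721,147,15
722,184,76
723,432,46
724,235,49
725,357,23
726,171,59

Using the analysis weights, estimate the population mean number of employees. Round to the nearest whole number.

246

Weighted sum = 147×15 + 184×76 + 432×46 + 235×49 + 357×23 + 171×59
  = 2205 + 13984 + 19872 + 11515 + 8211 + 10089 = 65876
Sum of weights = 15 + 76 + 46 + 49 + 23 + 59 = 268
Weighted mean = 65876 / 268 = 245.80597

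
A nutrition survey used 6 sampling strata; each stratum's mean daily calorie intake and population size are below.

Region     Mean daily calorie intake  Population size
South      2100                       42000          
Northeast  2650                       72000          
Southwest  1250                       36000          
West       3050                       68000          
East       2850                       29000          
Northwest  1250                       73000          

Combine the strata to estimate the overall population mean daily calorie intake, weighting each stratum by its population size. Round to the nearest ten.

2200

Σ Nₕ·x̄ₕ = 2100×42000 + 2650×72000 + 1250×36000 + 3050×68000 + 2850×29000 + 1250×73000
  = 88200000 + 190800000 + 45000000 + 207400000 + 82650000 + 91250000 = 705300000
Σ Nₕ = 42000 + 72000 + 36000 + 68000 + 29000 + 73000 = 320000
Overall mean = 705300000 / 320000 = 2204.0625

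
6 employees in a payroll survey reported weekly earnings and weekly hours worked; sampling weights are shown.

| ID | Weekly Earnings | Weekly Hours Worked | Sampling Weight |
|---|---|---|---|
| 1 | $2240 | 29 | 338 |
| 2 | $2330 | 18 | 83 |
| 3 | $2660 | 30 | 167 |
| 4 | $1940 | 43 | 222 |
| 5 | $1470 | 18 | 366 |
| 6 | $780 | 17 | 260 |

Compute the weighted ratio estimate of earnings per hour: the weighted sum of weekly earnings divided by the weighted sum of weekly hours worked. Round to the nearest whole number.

Σ wᵢ·y = 2240×338 + 2330×83 + 2660×167 + 1940×222 + 1470×366 + 780×260
  = 757120 + 193390 + 444220 + 430680 + 538020 + 202800 = 2566230
Σ wᵢ·x = 29×338 + 18×83 + 30×167 + 43×222 + 18×366 + 17×260
  = 36860
Ratio = 2566230 / 36860 = 69.620998

70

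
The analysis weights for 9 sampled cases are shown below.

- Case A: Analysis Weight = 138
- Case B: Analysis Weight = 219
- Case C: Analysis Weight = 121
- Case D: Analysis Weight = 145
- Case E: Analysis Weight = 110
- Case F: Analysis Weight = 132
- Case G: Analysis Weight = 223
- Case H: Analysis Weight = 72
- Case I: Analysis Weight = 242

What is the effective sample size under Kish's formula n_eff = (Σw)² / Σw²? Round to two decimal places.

Σ wᵢ = 138 + 219 + 121 + 145 + 110 + 132 + 223 + 72 + 242 = 1402
Σ wᵢ² = 19044 + 47961 + 14641 + 21025 + 12100 + 17424 + 49729 + 5184 + 58564 = 245672
n_eff = 1402² / 245672 = 1965604 / 245672 = 8.0009281

8.00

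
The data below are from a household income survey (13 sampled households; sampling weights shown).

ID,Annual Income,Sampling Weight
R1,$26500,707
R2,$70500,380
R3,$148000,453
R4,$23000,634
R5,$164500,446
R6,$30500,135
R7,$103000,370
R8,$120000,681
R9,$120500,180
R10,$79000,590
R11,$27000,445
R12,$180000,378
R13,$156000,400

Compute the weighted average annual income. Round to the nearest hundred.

92300

Weighted sum = 535221000
Sum of weights = 5799
Weighted mean = 535221000 / 5799 = 92295.396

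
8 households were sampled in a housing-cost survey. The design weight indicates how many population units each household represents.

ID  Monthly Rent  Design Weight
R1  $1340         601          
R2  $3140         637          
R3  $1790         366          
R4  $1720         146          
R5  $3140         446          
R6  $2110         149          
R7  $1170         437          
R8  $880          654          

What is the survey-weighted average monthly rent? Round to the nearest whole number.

1896

Weighted sum = 6513420
Sum of weights = 601 + 637 + 366 + 146 + 446 + 149 + 437 + 654 = 3436
Weighted mean = 6513420 / 3436 = 1895.6403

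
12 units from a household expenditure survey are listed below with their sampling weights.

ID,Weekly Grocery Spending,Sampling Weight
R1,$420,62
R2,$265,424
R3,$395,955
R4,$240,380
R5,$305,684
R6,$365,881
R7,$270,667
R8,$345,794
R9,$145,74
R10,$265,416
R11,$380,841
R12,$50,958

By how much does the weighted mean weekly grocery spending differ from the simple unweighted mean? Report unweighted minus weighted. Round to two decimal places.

-4.32

Unweighted sum = 420 + 265 + 395 + 240 + 305 + 365 + 270 + 345 + 145 + 265 + 380 + 50 = 3445
Unweighted mean = 3445 / 12 = 287.08333
Weighted sum = 420×62 + 265×424 + 395×955 + 240×380 + 305×684 + 365×881 + 270×667 + 345×794 + 145×74 + 265×416 + 380×841 + 50×958
  = 2079480
Sum of weights = 62 + 424 + 955 + 380 + 684 + 881 + 667 + 794 + 74 + 416 + 841 + 958 = 7136
Weighted mean = 2079480 / 7136 = 291.40695
Difference (unweighted minus weighted) = -4.3236173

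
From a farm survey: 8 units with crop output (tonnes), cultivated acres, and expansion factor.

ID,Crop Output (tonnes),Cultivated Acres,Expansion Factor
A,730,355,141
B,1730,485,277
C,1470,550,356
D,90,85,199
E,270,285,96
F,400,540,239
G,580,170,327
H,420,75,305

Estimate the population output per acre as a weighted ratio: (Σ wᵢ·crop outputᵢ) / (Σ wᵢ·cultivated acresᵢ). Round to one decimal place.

Σ wᵢ·y = 730×141 + 1730×277 + 1470×356 + 90×199 + 270×96 + 400×239 + 580×327 + 420×305
  = 102930 + 479210 + 523320 + 17910 + 25920 + 95600 + 189660 + 128100 = 1562650
Σ wᵢ·x = 355×141 + 485×277 + 550×356 + 85×199 + 285×96 + 540×239 + 170×327 + 75×305
  = 632000
Ratio = 1562650 / 632000 = 2.4725475

2.5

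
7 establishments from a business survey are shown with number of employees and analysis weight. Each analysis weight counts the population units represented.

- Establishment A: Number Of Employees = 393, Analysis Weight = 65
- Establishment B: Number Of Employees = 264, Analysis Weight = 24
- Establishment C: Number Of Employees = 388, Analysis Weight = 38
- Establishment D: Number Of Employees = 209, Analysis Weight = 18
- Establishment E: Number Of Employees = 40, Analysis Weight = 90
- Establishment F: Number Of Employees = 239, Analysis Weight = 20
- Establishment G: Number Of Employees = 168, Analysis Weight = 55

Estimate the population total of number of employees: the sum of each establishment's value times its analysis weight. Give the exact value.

Weighted total = 393×65 + 264×24 + 388×38 + 209×18 + 40×90 + 239×20 + 168×55
  = 68007

68007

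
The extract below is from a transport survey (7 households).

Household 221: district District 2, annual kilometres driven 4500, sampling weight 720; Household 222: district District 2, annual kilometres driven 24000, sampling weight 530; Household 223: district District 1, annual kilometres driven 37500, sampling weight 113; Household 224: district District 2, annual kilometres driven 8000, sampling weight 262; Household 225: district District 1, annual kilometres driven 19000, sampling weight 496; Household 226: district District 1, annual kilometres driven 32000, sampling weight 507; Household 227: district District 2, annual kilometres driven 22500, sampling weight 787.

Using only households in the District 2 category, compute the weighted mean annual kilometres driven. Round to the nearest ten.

15560

District 2 rows: 221, 222, 224, 227
Weighted sum = 4500×720 + 24000×530 + 8000×262 + 22500×787
  = 35763500
Sum of weights = 720 + 530 + 262 + 787 = 2299
Weighted mean = 35763500 / 2299 = 15556.111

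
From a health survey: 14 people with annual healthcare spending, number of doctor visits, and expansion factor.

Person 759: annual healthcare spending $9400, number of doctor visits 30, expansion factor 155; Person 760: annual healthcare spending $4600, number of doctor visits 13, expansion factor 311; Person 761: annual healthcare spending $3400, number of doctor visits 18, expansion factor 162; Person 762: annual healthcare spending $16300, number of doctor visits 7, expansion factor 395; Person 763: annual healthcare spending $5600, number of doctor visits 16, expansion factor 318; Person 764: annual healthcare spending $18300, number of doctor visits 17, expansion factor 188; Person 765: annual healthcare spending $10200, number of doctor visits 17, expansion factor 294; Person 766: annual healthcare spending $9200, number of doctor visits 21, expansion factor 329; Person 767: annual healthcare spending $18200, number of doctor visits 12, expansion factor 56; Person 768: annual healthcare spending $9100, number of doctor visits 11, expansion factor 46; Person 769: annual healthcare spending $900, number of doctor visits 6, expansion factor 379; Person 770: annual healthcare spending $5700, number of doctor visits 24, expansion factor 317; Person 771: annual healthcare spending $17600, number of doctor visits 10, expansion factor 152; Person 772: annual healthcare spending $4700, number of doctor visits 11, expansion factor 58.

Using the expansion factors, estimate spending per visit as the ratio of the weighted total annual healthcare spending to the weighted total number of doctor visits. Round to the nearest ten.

580

Σ wᵢ·y = 27657300
Σ wᵢ·x = 47783
Ratio = 27657300 / 47783 = 578.81046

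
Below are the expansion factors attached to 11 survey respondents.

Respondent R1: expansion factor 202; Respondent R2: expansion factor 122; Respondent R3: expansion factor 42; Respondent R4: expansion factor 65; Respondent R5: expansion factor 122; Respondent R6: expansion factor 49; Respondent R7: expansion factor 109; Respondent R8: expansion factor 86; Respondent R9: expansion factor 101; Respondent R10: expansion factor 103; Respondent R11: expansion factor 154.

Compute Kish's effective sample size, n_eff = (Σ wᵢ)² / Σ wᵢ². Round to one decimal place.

9.3

Σ wᵢ = 1155
Σ wᵢ² = 142765
n_eff = 1155² / 142765 = 1334025 / 142765 = 9.344202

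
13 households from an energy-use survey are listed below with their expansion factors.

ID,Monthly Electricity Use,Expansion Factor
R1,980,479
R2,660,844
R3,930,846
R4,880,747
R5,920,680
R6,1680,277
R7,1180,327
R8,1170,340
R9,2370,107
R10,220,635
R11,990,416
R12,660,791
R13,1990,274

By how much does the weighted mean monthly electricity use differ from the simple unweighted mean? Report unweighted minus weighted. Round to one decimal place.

Unweighted sum = 14630
Unweighted mean = 14630 / 13 = 1125.3846
Weighted sum = 6217670
Sum of weights = 6763
Weighted mean = 6217670 / 6763 = 919.36567
Difference (unweighted minus weighted) = 206.01895

206.0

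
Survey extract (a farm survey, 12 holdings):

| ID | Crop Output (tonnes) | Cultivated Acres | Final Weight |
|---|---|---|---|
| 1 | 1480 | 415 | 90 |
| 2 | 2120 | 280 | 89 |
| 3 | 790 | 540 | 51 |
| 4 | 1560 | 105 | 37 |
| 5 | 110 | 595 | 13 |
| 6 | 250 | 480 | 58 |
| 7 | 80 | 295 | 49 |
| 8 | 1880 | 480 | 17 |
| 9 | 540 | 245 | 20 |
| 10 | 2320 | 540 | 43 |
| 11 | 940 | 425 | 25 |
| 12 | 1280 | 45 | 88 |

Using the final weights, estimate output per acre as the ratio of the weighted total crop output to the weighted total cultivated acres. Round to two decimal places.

Σ wᵢ·y = 1480×90 + 2120×89 + 790×51 + 1560×37 + 110×13 + 250×58 + 80×49 + 1880×17 + 540×20 + 2320×43 + 940×25 + 1280×88
  = 718400
Σ wᵢ·x = 415×90 + 280×89 + 540×51 + 105×37 + 595×13 + 480×58 + 295×49 + 480×17 + 245×20 + 540×43 + 425×25 + 45×88
  = 37350 + 24920 + 27540 + 3885 + 7735 + 27840 + 14455 + 8160 + 4900 + 23220 + 10625 + 3960 = 194590
Ratio = 718400 / 194590 = 3.6918649

3.69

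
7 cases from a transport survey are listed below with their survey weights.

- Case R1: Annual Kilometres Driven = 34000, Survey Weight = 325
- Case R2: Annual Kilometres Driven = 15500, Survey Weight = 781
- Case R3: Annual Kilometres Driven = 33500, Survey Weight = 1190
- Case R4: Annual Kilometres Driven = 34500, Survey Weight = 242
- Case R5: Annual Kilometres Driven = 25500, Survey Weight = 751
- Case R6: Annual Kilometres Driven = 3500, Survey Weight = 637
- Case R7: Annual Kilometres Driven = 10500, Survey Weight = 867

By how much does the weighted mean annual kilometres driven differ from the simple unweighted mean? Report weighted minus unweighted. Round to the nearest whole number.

Unweighted sum = 34000 + 15500 + 33500 + 34500 + 25500 + 3500 + 10500 = 157000
Unweighted mean = 157000 / 7 = 22428.571
Weighted sum = 34000×325 + 15500×781 + 33500×1190 + 34500×242 + 25500×751 + 3500×637 + 10500×867
  = 11050000 + 12105500 + 39865000 + 8349000 + 19150500 + 2229500 + 9103500 = 101853000
Sum of weights = 325 + 781 + 1190 + 242 + 751 + 637 + 867 = 4793
Weighted mean = 101853000 / 4793 = 21250.365
Difference (weighted minus unweighted) = -1178.2063

-1178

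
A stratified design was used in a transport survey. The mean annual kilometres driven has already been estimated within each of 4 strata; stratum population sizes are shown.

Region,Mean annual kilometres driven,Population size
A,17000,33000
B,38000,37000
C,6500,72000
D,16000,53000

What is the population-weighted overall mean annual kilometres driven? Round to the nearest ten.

Σ Nₕ·x̄ₕ = 17000×33000 + 38000×37000 + 6500×72000 + 16000×53000
  = 561000000 + 1406000000 + 468000000 + 848000000 = 3283000000
Σ Nₕ = 33000 + 37000 + 72000 + 53000 = 195000
Overall mean = 3283000000 / 195000 = 16835.897

16840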